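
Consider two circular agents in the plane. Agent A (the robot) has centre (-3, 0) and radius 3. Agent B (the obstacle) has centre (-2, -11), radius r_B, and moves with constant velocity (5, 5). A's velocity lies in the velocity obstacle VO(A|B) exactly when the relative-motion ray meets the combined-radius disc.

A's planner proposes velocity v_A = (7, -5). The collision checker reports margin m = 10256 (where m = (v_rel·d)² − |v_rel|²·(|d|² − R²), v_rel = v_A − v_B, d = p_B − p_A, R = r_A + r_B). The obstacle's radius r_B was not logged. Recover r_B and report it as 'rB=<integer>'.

m = 10256
d = (1, -11);  v_rel = (2, -10),  |v_rel|² = 104
v_rel×d = (2)·(-11) − (-10)·(1) = -12
since m = R²·104 − (-12)²:  R² = (144 + 10256) / 104 = 100
R = √100 = 10  ⇒  r_B = 10 − 3 = 7

rB=7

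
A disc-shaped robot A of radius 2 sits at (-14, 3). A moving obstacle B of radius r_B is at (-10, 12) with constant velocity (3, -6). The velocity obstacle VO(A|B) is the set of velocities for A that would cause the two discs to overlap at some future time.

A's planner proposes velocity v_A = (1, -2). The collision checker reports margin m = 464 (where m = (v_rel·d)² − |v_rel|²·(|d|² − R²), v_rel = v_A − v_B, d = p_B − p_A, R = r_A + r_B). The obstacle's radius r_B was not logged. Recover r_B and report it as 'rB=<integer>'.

m = 464
d = (4, 9);  v_rel = (-2, 4),  |v_rel|² = 20
v_rel×d = (-2)·(9) − (4)·(4) = -34
since m = R²·20 − (-34)²:  R² = (1156 + 464) / 20 = 81
R = √81 = 9  ⇒  r_B = 9 − 2 = 7

rB=7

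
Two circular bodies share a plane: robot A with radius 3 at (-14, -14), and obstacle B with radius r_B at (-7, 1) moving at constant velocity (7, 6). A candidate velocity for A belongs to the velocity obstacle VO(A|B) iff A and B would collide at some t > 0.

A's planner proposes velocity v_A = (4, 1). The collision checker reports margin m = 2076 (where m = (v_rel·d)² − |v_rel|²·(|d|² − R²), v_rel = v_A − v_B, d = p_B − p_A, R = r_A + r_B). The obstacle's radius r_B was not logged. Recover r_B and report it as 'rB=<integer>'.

m = 2076
d = (7, 15);  v_rel = (-3, -5),  |v_rel|² = 34
v_rel×d = (-3)·(15) − (-5)·(7) = -10
since m = R²·34 − (-10)²:  R² = (100 + 2076) / 34 = 64
R = √64 = 8  ⇒  r_B = 8 − 3 = 5

rB=5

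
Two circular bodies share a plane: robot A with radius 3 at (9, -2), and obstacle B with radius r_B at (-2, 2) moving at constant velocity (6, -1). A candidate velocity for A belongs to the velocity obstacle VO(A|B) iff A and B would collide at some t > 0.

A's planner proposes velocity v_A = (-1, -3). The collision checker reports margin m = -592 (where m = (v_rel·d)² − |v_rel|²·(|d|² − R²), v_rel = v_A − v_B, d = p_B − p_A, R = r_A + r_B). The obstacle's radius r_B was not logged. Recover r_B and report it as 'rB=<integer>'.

m = -592
d = (-11, 4);  v_rel = (-7, -2),  |v_rel|² = 53
v_rel×d = (-7)·(4) − (-2)·(-11) = -50
since m = R²·53 − (-50)²:  R² = (2500 + -592) / 53 = 36
R = √36 = 6  ⇒  r_B = 6 − 3 = 3

rB=3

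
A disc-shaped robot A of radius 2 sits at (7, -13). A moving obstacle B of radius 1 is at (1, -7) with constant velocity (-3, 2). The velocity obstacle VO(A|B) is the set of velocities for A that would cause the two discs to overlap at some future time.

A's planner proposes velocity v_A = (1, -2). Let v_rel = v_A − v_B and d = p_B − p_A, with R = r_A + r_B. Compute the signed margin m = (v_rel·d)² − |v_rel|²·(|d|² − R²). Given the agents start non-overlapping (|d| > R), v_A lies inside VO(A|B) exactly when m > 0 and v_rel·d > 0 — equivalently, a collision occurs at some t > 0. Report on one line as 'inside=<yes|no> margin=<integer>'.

d = (-6, 6),  |d|² = 72;  R = 2+1 = 3,  c = 72−3² = 63
v_rel = (4, -4),  |v_rel|² = 32;  v_rel·d = (4)·(-6) + (-4)·(6) = -48
32·t² + 96·t + 63 = 0  ⇒  m = (-48)² − 32·63 = 288
m = 288 > 0,  v_rel·d = -48 < 0  ⇒  outside

inside=no margin=288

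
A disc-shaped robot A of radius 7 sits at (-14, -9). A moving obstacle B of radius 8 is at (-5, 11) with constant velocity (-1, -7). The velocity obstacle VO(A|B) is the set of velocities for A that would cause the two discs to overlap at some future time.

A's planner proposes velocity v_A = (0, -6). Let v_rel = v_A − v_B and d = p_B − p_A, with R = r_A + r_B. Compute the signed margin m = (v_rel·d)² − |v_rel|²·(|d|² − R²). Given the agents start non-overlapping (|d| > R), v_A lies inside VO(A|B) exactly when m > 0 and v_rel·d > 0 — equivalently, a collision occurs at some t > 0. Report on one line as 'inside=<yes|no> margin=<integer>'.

d = (9, 20),  |d|² = 481;  R = 7+8 = 15,  c = 481−15² = 256
v_rel = (1, 1),  |v_rel|² = 2;  v_rel·d = (1)·(9) + (1)·(20) = 29
2·t² − 58·t + 256 = 0  ⇒  m = 29² − 2·256 = 329
m = 329 > 0,  v_rel·d = 29 > 0  ⇒  inside

inside=yes margin=329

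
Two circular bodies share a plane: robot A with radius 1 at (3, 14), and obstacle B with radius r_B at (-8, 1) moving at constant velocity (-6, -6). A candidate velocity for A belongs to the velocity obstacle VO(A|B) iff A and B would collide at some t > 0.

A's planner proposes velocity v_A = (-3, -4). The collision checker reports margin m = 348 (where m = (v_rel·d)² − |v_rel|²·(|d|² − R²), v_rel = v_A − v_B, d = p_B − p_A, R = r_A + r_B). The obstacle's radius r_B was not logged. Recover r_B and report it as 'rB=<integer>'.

m = 348
d = (-11, -13);  v_rel = (3, 2),  |v_rel|² = 13
v_rel×d = (3)·(-13) − (2)·(-11) = -17
since m = R²·13 − (-17)²:  R² = (289 + 348) / 13 = 49
R = √49 = 7  ⇒  r_B = 7 − 1 = 6

rB=6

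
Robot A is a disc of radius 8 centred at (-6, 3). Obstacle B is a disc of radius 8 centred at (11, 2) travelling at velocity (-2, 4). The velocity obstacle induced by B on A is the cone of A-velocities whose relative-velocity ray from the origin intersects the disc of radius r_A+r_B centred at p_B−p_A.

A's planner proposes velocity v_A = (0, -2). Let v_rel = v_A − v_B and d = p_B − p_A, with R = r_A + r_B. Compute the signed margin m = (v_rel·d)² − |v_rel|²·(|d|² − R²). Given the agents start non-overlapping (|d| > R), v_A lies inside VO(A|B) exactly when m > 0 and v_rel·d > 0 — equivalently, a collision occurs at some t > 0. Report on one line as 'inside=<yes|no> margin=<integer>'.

d = (17, -1),  |d|² = 290;  R = 8+8 = 16,  c = 290−16² = 34
v_rel = (2, -6),  |v_rel|² = 40;  v_rel·d = (2)·(17) + (-6)·(-1) = 40
40·t² − 80·t + 34 = 0  ⇒  m = 40² − 40·34 = 240
m = 240 > 0,  v_rel·d = 40 > 0  ⇒  inside

inside=yes margin=240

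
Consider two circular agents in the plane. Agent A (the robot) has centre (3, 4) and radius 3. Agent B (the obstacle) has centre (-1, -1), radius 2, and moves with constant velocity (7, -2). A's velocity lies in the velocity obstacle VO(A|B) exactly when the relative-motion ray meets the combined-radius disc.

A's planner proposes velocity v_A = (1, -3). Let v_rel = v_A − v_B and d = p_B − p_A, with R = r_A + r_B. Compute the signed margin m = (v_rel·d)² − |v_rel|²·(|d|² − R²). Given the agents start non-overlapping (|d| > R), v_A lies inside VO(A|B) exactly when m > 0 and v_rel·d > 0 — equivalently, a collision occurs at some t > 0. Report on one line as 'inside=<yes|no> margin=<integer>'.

d = (-4, -5),  |d|² = 41;  R = 3+2 = 5,  c = 41−5² = 16
v_rel = (-6, -1),  |v_rel|² = 37;  v_rel·d = (-6)·(-4) + (-1)·(-5) = 29
37·t² − 58·t + 16 = 0  ⇒  m = 29² − 37·16 = 249
m = 249 > 0,  v_rel·d = 29 > 0  ⇒  inside

inside=yes margin=249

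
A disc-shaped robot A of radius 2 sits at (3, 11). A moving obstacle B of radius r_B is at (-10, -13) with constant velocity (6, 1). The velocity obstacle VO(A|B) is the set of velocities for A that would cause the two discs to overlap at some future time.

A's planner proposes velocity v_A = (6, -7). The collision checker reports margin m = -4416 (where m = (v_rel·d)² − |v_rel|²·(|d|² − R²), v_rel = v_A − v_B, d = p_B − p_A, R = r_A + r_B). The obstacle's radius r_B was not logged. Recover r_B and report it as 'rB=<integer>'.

m = -4416
d = (-13, -24);  v_rel = (0, -8),  |v_rel|² = 64
v_rel×d = (0)·(-24) − (-8)·(-13) = -104
since m = R²·64 − (-104)²:  R² = (10816 + -4416) / 64 = 100
R = √100 = 10  ⇒  r_B = 10 − 2 = 8

rB=8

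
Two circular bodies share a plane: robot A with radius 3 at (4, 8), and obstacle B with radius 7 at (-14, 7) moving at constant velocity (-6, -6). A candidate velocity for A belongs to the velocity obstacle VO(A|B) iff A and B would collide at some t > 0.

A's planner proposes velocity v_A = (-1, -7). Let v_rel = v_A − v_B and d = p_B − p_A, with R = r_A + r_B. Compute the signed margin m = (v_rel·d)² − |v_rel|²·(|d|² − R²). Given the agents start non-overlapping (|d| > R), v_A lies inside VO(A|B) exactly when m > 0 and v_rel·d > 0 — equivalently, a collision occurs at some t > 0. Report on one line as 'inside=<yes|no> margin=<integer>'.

d = (-18, -1),  |d|² = 325;  R = 3+7 = 10,  c = 325−10² = 225
v_rel = (5, -1),  |v_rel|² = 26;  v_rel·d = (5)·(-18) + (-1)·(-1) = -89
26·t² + 178·t + 225 = 0  ⇒  m = (-89)² − 26·225 = 2071
m = 2071 > 0,  v_rel·d = -89 < 0  ⇒  outside

inside=no margin=2071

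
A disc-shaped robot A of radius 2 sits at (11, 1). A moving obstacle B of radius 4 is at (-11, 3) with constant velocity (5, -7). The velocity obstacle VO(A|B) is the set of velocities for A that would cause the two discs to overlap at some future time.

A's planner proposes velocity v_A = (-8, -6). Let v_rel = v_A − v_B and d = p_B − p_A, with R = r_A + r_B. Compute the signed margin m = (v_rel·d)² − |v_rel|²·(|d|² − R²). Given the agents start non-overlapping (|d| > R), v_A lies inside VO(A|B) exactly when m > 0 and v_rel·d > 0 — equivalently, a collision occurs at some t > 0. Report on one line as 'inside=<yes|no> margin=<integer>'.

d = (-22, 2),  |d|² = 488;  R = 2+4 = 6,  c = 488−6² = 452
v_rel = (-13, 1),  |v_rel|² = 170;  v_rel·d = (-13)·(-22) + (1)·(2) = 288
170·t² − 576·t + 452 = 0  ⇒  m = 288² − 170·452 = 6104
m = 6104 > 0,  v_rel·d = 288 > 0  ⇒  inside

inside=yes margin=6104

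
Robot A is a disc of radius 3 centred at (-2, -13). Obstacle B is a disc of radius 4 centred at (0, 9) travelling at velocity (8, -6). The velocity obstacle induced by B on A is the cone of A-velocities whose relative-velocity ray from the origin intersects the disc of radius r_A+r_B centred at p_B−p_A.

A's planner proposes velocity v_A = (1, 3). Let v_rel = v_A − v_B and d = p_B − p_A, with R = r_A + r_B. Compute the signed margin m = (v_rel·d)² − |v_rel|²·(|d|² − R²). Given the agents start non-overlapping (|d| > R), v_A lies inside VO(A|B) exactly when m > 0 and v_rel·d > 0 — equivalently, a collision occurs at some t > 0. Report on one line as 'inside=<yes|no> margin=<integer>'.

d = (2, 22),  |d|² = 488;  R = 3+4 = 7,  c = 488−7² = 439
v_rel = (-7, 9),  |v_rel|² = 130;  v_rel·d = (-7)·(2) + (9)·(22) = 184
130·t² − 368·t + 439 = 0  ⇒  m = 184² − 130·439 = -23214
m = -23214 < 0,  v_rel·d = 184 > 0  ⇒  outside

inside=no margin=-23214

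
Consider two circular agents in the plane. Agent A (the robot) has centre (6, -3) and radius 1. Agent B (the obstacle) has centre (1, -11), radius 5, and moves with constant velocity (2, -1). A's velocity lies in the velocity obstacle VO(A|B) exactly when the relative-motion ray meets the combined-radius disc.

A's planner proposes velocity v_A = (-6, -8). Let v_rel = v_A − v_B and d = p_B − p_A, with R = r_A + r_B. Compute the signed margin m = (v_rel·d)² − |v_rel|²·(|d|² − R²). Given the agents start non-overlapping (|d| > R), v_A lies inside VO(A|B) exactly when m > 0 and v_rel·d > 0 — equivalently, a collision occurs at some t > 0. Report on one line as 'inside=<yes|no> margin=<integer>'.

d = (-5, -8),  |d|² = 89;  R = 1+5 = 6,  c = 89−6² = 53
v_rel = (-8, -7),  |v_rel|² = 113;  v_rel·d = (-8)·(-5) + (-7)·(-8) = 96
113·t² − 192·t + 53 = 0  ⇒  m = 96² − 113·53 = 3227
m = 3227 > 0,  v_rel·d = 96 > 0  ⇒  inside

inside=yes margin=3227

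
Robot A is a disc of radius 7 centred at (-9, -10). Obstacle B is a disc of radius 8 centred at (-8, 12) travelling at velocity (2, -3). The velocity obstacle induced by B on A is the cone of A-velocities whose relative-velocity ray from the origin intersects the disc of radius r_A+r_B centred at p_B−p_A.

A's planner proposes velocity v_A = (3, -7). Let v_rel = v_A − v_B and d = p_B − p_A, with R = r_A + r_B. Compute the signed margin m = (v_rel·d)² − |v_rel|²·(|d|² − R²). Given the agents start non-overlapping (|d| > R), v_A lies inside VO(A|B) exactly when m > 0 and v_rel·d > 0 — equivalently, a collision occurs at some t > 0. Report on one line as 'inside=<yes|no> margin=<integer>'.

d = (1, 22),  |d|² = 485;  R = 7+8 = 15,  c = 485−15² = 260
v_rel = (1, -4),  |v_rel|² = 17;  v_rel·d = (1)·(1) + (-4)·(22) = -87
17·t² + 174·t + 260 = 0  ⇒  m = (-87)² − 17·260 = 3149
m = 3149 > 0,  v_rel·d = -87 < 0  ⇒  outside

inside=no margin=3149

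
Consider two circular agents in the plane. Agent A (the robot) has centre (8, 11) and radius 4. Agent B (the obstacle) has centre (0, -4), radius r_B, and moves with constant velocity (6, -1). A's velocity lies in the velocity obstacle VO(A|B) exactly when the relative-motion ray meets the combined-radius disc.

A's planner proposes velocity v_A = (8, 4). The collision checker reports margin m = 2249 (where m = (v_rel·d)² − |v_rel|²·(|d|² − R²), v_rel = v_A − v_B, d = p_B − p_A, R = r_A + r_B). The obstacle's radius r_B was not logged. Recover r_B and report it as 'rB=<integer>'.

m = 2249
d = (-8, -15);  v_rel = (2, 5),  |v_rel|² = 29
v_rel×d = (2)·(-15) − (5)·(-8) = 10
since m = R²·29 − 10²:  R² = (100 + 2249) / 29 = 81
R = √81 = 9  ⇒  r_B = 9 − 4 = 5

rB=5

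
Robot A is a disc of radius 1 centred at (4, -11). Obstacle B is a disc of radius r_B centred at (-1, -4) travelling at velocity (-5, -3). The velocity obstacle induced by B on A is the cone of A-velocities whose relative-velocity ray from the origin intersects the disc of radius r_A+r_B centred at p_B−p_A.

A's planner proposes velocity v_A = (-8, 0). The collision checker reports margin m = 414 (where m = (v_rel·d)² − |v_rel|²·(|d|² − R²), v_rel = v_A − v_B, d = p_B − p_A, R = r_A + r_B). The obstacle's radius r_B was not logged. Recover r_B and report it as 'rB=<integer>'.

m = 414
d = (-5, 7);  v_rel = (-3, 3),  |v_rel|² = 18
v_rel×d = (-3)·(7) − (3)·(-5) = -6
since m = R²·18 − (-6)²:  R² = (36 + 414) / 18 = 25
R = √25 = 5  ⇒  r_B = 5 − 1 = 4

rB=4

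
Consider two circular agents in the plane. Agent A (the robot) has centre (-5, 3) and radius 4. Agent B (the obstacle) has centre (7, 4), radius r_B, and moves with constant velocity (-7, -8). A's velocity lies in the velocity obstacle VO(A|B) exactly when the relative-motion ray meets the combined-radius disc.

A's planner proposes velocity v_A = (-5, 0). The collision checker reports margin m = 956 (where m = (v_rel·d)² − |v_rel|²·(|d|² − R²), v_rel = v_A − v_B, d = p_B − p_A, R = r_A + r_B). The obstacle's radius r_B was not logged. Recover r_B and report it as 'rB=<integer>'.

m = 956
d = (12, 1);  v_rel = (2, 8),  |v_rel|² = 68
v_rel×d = (2)·(1) − (8)·(12) = -94
since m = R²·68 − (-94)²:  R² = (8836 + 956) / 68 = 144
R = √144 = 12  ⇒  r_B = 12 − 4 = 8

rB=8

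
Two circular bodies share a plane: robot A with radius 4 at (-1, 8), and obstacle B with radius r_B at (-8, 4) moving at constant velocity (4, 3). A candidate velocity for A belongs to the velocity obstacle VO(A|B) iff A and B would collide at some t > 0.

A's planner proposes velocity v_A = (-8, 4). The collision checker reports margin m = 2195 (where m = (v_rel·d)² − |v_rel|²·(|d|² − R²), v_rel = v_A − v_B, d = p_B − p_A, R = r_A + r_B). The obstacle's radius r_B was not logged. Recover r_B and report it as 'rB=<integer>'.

m = 2195
d = (-7, -4);  v_rel = (-12, 1),  |v_rel|² = 145
v_rel×d = (-12)·(-4) − (1)·(-7) = 55
since m = R²·145 − 55²:  R² = (3025 + 2195) / 145 = 36
R = √36 = 6  ⇒  r_B = 6 − 4 = 2

rB=2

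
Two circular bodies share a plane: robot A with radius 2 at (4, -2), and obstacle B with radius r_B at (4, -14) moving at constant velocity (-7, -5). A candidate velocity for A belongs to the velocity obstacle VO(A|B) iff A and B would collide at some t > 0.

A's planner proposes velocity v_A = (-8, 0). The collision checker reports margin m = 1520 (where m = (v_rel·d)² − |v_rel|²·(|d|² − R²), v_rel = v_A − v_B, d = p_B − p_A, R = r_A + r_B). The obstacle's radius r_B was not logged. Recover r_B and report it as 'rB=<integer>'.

m = 1520
d = (0, -12);  v_rel = (-1, 5),  |v_rel|² = 26
v_rel×d = (-1)·(-12) − (5)·(0) = 12
since m = R²·26 − 12²:  R² = (144 + 1520) / 26 = 64
R = √64 = 8  ⇒  r_B = 8 − 2 = 6

rB=6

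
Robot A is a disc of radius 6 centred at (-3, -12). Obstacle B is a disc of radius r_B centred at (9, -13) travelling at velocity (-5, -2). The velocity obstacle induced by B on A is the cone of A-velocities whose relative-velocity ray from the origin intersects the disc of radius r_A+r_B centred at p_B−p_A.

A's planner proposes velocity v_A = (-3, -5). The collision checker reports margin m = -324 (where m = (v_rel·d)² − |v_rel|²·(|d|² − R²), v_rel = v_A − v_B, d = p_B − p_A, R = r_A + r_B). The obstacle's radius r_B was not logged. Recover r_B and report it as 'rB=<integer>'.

m = -324
d = (12, -1);  v_rel = (2, -3),  |v_rel|² = 13
v_rel×d = (2)·(-1) − (-3)·(12) = 34
since m = R²·13 − 34²:  R² = (1156 + -324) / 13 = 64
R = √64 = 8  ⇒  r_B = 8 − 6 = 2

rB=2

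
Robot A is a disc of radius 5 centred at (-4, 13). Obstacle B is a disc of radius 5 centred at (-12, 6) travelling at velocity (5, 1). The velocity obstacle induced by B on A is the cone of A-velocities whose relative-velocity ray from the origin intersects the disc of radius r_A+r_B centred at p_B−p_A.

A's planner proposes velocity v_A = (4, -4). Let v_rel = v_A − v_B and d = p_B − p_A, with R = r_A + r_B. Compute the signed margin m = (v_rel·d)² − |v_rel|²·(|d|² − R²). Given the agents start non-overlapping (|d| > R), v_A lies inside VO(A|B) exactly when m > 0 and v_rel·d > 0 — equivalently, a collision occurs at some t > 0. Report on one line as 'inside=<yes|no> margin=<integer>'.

d = (-8, -7),  |d|² = 113;  R = 5+5 = 10,  c = 113−10² = 13
v_rel = (-1, -5),  |v_rel|² = 26;  v_rel·d = (-1)·(-8) + (-5)·(-7) = 43
26·t² − 86·t + 13 = 0  ⇒  m = 43² − 26·13 = 1511
m = 1511 > 0,  v_rel·d = 43 > 0  ⇒  inside

inside=yes margin=1511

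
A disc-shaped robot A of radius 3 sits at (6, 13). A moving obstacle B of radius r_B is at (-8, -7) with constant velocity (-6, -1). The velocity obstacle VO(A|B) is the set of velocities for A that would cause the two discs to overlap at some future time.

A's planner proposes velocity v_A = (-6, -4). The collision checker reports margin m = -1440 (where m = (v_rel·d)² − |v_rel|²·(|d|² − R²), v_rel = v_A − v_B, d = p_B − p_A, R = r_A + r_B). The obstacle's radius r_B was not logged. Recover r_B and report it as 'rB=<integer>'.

m = -1440
d = (-14, -20);  v_rel = (0, -3),  |v_rel|² = 9
v_rel×d = (0)·(-20) − (-3)·(-14) = -42
since m = R²·9 − (-42)²:  R² = (1764 + -1440) / 9 = 36
R = √36 = 6  ⇒  r_B = 6 − 3 = 3

rB=3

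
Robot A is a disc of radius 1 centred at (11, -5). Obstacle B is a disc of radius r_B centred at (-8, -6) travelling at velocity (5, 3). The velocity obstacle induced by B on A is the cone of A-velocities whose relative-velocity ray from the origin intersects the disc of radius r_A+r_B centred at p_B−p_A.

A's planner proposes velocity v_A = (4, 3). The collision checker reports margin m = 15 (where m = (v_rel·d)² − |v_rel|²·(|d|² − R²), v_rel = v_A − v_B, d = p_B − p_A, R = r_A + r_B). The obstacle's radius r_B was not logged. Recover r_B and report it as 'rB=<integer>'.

m = 15
d = (-19, -1);  v_rel = (-1, 0),  |v_rel|² = 1
v_rel×d = (-1)·(-1) − (0)·(-19) = 1
since m = R²·1 − 1²:  R² = (1 + 15) / 1 = 16
R = √16 = 4  ⇒  r_B = 4 − 1 = 3

rB=3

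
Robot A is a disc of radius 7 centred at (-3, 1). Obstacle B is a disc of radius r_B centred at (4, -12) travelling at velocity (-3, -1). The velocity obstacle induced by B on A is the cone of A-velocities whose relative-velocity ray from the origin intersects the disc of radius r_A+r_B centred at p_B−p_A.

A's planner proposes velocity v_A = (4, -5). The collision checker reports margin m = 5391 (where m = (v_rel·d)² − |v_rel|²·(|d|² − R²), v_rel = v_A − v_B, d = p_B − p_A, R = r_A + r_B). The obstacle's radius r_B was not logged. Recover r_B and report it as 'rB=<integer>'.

m = 5391
d = (7, -13);  v_rel = (7, -4),  |v_rel|² = 65
v_rel×d = (7)·(-13) − (-4)·(7) = -63
since m = R²·65 − (-63)²:  R² = (3969 + 5391) / 65 = 144
R = √144 = 12  ⇒  r_B = 12 − 7 = 5

rB=5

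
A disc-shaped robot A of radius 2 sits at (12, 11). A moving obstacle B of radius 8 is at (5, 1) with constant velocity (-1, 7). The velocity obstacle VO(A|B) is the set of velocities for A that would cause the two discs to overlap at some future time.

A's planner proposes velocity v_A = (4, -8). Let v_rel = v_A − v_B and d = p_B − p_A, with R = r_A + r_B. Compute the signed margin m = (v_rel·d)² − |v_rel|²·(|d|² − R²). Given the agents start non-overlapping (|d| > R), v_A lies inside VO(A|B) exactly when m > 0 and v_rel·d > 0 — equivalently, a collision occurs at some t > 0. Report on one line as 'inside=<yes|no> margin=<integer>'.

d = (-7, -10),  |d|² = 149;  R = 2+8 = 10,  c = 149−10² = 49
v_rel = (5, -15),  |v_rel|² = 250;  v_rel·d = (5)·(-7) + (-15)·(-10) = 115
250·t² − 230·t + 49 = 0  ⇒  m = 115² − 250·49 = 975
m = 975 > 0,  v_rel·d = 115 > 0  ⇒  inside

inside=yes margin=975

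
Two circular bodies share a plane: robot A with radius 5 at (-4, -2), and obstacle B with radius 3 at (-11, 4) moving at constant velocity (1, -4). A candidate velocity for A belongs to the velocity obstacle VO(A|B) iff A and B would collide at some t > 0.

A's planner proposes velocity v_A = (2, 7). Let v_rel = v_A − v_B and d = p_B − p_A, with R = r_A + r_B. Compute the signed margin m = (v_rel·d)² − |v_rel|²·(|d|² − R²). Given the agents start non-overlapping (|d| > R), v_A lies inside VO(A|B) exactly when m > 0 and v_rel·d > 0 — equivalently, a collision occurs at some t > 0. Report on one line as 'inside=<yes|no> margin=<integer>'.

d = (-7, 6),  |d|² = 85;  R = 5+3 = 8,  c = 85−8² = 21
v_rel = (1, 11),  |v_rel|² = 122;  v_rel·d = (1)·(-7) + (11)·(6) = 59
122·t² − 118·t + 21 = 0  ⇒  m = 59² − 122·21 = 919
m = 919 > 0,  v_rel·d = 59 > 0  ⇒  inside

inside=yes margin=919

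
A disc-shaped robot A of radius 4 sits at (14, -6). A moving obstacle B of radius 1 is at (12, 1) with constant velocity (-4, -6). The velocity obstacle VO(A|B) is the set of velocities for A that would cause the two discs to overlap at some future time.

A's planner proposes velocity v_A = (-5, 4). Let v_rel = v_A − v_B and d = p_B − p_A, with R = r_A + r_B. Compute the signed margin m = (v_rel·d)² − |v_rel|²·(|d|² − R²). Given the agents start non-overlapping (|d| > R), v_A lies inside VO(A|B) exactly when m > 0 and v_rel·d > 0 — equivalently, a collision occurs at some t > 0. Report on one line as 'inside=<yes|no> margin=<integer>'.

d = (-2, 7),  |d|² = 53;  R = 4+1 = 5,  c = 53−5² = 28
v_rel = (-1, 10),  |v_rel|² = 101;  v_rel·d = (-1)·(-2) + (10)·(7) = 72
101·t² − 144·t + 28 = 0  ⇒  m = 72² − 101·28 = 2356
m = 2356 > 0,  v_rel·d = 72 > 0  ⇒  inside

inside=yes margin=2356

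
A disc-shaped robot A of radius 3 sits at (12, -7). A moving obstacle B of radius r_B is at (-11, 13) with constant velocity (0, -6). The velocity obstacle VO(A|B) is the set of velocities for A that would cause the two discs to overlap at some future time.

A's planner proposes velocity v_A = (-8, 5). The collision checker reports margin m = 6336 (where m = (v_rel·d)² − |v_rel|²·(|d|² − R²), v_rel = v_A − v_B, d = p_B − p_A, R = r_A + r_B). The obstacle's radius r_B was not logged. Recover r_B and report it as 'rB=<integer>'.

m = 6336
d = (-23, 20);  v_rel = (-8, 11),  |v_rel|² = 185
v_rel×d = (-8)·(20) − (11)·(-23) = 93
since m = R²·185 − 93²:  R² = (8649 + 6336) / 185 = 81
R = √81 = 9  ⇒  r_B = 9 − 3 = 6

rB=6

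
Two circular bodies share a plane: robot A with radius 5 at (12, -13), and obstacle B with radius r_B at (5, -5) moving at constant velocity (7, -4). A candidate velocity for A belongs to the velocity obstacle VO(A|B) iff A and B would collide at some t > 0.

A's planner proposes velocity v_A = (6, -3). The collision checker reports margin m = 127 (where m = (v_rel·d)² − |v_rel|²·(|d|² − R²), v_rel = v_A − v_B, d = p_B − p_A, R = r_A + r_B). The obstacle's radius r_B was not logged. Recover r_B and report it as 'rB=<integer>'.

m = 127
d = (-7, 8);  v_rel = (-1, 1),  |v_rel|² = 2
v_rel×d = (-1)·(8) − (1)·(-7) = -1
since m = R²·2 − (-1)²:  R² = (1 + 127) / 2 = 64
R = √64 = 8  ⇒  r_B = 8 − 5 = 3

rB=3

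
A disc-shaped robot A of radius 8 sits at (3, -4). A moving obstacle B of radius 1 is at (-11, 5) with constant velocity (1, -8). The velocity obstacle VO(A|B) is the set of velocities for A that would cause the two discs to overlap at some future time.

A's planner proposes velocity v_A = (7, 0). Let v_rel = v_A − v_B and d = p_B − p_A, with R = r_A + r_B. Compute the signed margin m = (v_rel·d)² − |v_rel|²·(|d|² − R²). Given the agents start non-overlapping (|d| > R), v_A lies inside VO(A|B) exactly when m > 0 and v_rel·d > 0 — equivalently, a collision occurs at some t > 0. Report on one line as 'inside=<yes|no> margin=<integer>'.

d = (-14, 9),  |d|² = 277;  R = 8+1 = 9,  c = 277−9² = 196
v_rel = (6, 8),  |v_rel|² = 100;  v_rel·d = (6)·(-14) + (8)·(9) = -12
100·t² + 24·t + 196 = 0  ⇒  m = (-12)² − 100·196 = -19456
m = -19456 < 0,  v_rel·d = -12 < 0  ⇒  outside

inside=no margin=-19456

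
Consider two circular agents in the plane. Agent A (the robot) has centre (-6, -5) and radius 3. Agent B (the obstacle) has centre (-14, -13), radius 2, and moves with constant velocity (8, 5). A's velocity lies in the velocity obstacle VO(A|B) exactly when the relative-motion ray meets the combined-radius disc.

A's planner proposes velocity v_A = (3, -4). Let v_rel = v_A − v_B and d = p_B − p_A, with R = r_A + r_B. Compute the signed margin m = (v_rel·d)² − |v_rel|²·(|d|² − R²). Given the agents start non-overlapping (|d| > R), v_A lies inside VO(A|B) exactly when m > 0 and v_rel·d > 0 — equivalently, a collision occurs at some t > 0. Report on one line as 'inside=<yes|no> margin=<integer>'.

d = (-8, -8),  |d|² = 128;  R = 3+2 = 5,  c = 128−5² = 103
v_rel = (-5, -9),  |v_rel|² = 106;  v_rel·d = (-5)·(-8) + (-9)·(-8) = 112
106·t² − 224·t + 103 = 0  ⇒  m = 112² − 106·103 = 1626
m = 1626 > 0,  v_rel·d = 112 > 0  ⇒  inside

inside=yes margin=1626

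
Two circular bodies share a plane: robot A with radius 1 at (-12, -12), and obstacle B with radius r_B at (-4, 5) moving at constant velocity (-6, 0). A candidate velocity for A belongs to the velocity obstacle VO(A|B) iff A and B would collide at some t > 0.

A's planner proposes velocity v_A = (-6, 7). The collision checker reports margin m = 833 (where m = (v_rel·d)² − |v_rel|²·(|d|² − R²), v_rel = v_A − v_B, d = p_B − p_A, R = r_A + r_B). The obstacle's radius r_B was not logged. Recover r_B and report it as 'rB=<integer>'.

m = 833
d = (8, 17);  v_rel = (0, 7),  |v_rel|² = 49
v_rel×d = (0)·(17) − (7)·(8) = -56
since m = R²·49 − (-56)²:  R² = (3136 + 833) / 49 = 81
R = √81 = 9  ⇒  r_B = 9 − 1 = 8

rB=8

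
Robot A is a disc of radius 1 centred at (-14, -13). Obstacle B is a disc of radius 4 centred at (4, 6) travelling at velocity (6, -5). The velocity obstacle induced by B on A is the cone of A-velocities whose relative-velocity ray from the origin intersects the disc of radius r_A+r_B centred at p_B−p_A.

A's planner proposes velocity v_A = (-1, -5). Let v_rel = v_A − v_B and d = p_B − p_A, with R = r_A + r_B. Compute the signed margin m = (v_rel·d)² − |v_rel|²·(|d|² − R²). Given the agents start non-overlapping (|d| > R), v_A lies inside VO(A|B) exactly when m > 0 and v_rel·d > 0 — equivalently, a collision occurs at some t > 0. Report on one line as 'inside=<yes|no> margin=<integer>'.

d = (18, 19),  |d|² = 685;  R = 1+4 = 5,  c = 685−5² = 660
v_rel = (-7, 0),  |v_rel|² = 49;  v_rel·d = (-7)·(18) + (0)·(19) = -126
49·t² + 252·t + 660 = 0  ⇒  m = (-126)² − 49·660 = -16464
m = -16464 < 0,  v_rel·d = -126 < 0  ⇒  outside

inside=no margin=-16464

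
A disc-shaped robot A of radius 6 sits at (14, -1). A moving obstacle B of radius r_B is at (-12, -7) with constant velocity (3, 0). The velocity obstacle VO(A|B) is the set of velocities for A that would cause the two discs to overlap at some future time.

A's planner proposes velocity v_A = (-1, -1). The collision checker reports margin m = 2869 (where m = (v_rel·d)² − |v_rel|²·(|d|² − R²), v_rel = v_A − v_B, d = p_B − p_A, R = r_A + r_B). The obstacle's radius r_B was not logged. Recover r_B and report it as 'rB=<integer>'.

m = 2869
d = (-26, -6);  v_rel = (-4, -1),  |v_rel|² = 17
v_rel×d = (-4)·(-6) − (-1)·(-26) = -2
since m = R²·17 − (-2)²:  R² = (4 + 2869) / 17 = 169
R = √169 = 13  ⇒  r_B = 13 − 6 = 7

rB=7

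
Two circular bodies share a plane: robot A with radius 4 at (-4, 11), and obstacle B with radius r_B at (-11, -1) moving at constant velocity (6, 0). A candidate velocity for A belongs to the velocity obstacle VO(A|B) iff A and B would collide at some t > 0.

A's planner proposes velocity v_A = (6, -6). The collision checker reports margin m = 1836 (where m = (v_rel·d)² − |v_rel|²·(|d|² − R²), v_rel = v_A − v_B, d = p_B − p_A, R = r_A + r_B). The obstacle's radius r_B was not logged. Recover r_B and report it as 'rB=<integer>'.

m = 1836
d = (-7, -12);  v_rel = (0, -6),  |v_rel|² = 36
v_rel×d = (0)·(-12) − (-6)·(-7) = -42
since m = R²·36 − (-42)²:  R² = (1764 + 1836) / 36 = 100
R = √100 = 10  ⇒  r_B = 10 − 4 = 6

rB=6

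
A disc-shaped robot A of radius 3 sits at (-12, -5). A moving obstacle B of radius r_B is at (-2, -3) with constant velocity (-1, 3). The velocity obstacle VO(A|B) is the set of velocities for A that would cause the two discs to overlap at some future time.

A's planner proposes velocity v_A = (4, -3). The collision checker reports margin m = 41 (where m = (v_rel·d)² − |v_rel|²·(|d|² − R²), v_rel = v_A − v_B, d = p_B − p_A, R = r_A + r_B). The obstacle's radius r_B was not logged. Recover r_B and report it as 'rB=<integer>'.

m = 41
d = (10, 2);  v_rel = (5, -6),  |v_rel|² = 61
v_rel×d = (5)·(2) − (-6)·(10) = 70
since m = R²·61 − 70²:  R² = (4900 + 41) / 61 = 81
R = √81 = 9  ⇒  r_B = 9 − 3 = 6

rB=6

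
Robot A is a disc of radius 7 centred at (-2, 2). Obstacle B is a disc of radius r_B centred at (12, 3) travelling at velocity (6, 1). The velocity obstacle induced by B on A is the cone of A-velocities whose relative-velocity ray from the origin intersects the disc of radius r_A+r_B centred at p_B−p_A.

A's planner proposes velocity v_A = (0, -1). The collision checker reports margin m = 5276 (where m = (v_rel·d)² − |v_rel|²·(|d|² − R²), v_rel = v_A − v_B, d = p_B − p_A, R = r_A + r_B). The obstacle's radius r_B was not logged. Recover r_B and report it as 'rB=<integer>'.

m = 5276
d = (14, 1);  v_rel = (-6, -2),  |v_rel|² = 40
v_rel×d = (-6)·(1) − (-2)·(14) = 22
since m = R²·40 − 22²:  R² = (484 + 5276) / 40 = 144
R = √144 = 12  ⇒  r_B = 12 − 7 = 5

rB=5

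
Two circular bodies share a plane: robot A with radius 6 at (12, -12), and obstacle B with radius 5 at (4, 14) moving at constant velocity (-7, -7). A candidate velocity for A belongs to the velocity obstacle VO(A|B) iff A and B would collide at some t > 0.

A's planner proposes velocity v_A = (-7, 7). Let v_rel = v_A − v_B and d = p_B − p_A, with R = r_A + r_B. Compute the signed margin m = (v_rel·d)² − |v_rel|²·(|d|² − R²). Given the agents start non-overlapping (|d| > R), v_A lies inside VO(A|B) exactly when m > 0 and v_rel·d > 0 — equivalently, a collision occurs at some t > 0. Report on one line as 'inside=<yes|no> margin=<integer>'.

d = (-8, 26),  |d|² = 740;  R = 6+5 = 11,  c = 740−11² = 619
v_rel = (0, 14),  |v_rel|² = 196;  v_rel·d = (0)·(-8) + (14)·(26) = 364
196·t² − 728·t + 619 = 0  ⇒  m = 364² − 196·619 = 11172
m = 11172 > 0,  v_rel·d = 364 > 0  ⇒  inside

inside=yes margin=11172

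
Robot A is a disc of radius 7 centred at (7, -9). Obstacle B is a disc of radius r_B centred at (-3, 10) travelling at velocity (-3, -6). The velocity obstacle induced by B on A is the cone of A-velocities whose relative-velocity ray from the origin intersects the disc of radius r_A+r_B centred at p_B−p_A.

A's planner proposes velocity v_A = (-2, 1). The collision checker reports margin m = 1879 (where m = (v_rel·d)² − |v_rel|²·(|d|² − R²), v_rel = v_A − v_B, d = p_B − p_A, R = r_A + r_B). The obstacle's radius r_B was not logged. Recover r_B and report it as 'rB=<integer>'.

m = 1879
d = (-10, 19);  v_rel = (1, 7),  |v_rel|² = 50
v_rel×d = (1)·(19) − (7)·(-10) = 89
since m = R²·50 − 89²:  R² = (7921 + 1879) / 50 = 196
R = √196 = 14  ⇒  r_B = 14 − 7 = 7

rB=7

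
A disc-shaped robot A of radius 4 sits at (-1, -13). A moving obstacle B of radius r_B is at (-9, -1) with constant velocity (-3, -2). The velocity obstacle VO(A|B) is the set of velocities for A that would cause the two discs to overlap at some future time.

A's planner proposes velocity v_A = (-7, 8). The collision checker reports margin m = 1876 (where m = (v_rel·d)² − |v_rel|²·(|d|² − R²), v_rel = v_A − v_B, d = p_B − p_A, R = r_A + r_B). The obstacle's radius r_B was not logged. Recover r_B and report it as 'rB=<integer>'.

m = 1876
d = (-8, 12);  v_rel = (-4, 10),  |v_rel|² = 116
v_rel×d = (-4)·(12) − (10)·(-8) = 32
since m = R²·116 − 32²:  R² = (1024 + 1876) / 116 = 25
R = √25 = 5  ⇒  r_B = 5 − 4 = 1

rB=1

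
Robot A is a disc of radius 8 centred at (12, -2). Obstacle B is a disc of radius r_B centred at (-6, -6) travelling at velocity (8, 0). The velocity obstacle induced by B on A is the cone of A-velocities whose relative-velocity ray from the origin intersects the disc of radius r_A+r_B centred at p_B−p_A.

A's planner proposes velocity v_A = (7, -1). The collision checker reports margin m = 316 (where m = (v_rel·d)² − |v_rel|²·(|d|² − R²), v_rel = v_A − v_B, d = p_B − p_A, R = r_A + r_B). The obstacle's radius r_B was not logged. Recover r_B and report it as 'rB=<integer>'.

m = 316
d = (-18, -4);  v_rel = (-1, -1),  |v_rel|² = 2
v_rel×d = (-1)·(-4) − (-1)·(-18) = -14
since m = R²·2 − (-14)²:  R² = (196 + 316) / 2 = 256
R = √256 = 16  ⇒  r_B = 16 − 8 = 8

rB=8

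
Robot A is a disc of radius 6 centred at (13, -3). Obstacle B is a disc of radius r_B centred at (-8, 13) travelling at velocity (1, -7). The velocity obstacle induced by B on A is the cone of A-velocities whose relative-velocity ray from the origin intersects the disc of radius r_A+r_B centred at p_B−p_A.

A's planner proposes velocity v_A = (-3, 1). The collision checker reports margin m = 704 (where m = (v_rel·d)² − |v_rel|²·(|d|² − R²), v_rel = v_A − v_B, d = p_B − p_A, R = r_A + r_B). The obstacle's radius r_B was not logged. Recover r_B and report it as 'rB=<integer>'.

m = 704
d = (-21, 16);  v_rel = (-4, 8),  |v_rel|² = 80
v_rel×d = (-4)·(16) − (8)·(-21) = 104
since m = R²·80 − 104²:  R² = (10816 + 704) / 80 = 144
R = √144 = 12  ⇒  r_B = 12 − 6 = 6

rB=6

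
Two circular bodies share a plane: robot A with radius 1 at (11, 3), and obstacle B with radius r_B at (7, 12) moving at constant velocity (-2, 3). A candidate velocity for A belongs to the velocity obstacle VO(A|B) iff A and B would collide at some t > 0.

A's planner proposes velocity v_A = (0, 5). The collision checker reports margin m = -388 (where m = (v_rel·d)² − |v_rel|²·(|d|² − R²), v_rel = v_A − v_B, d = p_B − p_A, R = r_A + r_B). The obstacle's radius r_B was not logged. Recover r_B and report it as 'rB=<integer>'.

m = -388
d = (-4, 9);  v_rel = (2, 2),  |v_rel|² = 8
v_rel×d = (2)·(9) − (2)·(-4) = 26
since m = R²·8 − 26²:  R² = (676 + -388) / 8 = 36
R = √36 = 6  ⇒  r_B = 6 − 1 = 5

rB=5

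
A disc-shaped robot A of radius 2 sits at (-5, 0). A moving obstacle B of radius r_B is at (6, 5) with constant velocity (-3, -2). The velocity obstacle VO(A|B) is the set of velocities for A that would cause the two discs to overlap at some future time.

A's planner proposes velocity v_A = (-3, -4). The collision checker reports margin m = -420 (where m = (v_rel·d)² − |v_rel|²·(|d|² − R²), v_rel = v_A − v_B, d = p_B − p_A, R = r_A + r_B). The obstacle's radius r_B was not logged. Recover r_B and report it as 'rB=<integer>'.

m = -420
d = (11, 5);  v_rel = (0, -2),  |v_rel|² = 4
v_rel×d = (0)·(5) − (-2)·(11) = 22
since m = R²·4 − 22²:  R² = (484 + -420) / 4 = 16
R = √16 = 4  ⇒  r_B = 4 − 2 = 2

rB=2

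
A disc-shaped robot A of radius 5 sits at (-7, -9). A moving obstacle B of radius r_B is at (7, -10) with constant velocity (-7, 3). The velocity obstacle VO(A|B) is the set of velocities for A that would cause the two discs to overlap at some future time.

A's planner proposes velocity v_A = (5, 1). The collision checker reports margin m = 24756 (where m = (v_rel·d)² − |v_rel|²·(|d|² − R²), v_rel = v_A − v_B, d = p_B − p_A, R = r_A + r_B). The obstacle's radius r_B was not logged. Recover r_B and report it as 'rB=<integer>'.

m = 24756
d = (14, -1);  v_rel = (12, -2),  |v_rel|² = 148
v_rel×d = (12)·(-1) − (-2)·(14) = 16
since m = R²·148 − 16²:  R² = (256 + 24756) / 148 = 169
R = √169 = 13  ⇒  r_B = 13 − 5 = 8

rB=8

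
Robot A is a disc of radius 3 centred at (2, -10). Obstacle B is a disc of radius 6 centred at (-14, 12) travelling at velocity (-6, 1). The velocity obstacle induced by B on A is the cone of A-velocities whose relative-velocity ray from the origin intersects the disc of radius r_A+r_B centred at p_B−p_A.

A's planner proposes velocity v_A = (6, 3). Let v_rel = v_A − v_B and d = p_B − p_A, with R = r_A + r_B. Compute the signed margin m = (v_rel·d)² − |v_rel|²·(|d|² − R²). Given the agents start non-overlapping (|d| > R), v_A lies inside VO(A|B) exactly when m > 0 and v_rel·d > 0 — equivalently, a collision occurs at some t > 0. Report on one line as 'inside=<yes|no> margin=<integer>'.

d = (-16, 22),  |d|² = 740;  R = 3+6 = 9,  c = 740−9² = 659
v_rel = (12, 2),  |v_rel|² = 148;  v_rel·d = (12)·(-16) + (2)·(22) = -148
148·t² + 296·t + 659 = 0  ⇒  m = (-148)² − 148·659 = -75628
m = -75628 < 0,  v_rel·d = -148 < 0  ⇒  outside

inside=no margin=-75628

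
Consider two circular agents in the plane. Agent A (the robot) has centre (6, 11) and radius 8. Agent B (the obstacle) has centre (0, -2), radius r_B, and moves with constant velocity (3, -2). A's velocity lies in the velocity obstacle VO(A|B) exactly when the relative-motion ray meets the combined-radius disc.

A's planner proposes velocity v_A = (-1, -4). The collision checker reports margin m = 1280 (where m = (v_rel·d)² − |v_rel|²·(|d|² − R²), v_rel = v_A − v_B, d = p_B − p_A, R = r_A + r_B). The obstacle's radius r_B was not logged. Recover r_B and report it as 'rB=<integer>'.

m = 1280
d = (-6, -13);  v_rel = (-4, -2),  |v_rel|² = 20
v_rel×d = (-4)·(-13) − (-2)·(-6) = 40
since m = R²·20 − 40²:  R² = (1600 + 1280) / 20 = 144
R = √144 = 12  ⇒  r_B = 12 − 8 = 4

rB=4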